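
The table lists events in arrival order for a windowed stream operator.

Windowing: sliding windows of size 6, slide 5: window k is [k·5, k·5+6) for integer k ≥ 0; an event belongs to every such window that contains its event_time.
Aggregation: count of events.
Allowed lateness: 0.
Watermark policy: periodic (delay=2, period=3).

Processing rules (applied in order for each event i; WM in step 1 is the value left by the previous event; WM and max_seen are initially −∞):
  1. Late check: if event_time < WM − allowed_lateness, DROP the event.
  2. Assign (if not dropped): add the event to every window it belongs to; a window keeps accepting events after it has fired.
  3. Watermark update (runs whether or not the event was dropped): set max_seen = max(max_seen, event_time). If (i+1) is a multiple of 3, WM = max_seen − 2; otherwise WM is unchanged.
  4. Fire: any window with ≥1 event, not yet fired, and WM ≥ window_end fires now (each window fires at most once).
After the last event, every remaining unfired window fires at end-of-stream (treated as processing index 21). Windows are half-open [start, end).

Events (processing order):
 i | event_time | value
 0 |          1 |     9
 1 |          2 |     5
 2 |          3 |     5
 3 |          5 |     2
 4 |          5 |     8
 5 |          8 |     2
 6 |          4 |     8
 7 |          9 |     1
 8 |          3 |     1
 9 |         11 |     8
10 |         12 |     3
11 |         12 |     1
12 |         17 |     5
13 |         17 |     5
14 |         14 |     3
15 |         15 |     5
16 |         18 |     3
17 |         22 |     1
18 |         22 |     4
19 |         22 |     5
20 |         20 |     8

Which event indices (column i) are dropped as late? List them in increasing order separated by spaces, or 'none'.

6 8

i=0 t=1 v=9: → [0,6); WM=−∞
i=1 t=2 v=5: → [0,6); WM=−∞
i=2 t=3 v=5: → [0,6); WM=1
i=3 t=5 v=2: → [5,11),[0,6); WM=1
i=4 t=5 v=8: → [5,11),[0,6); WM=1
i=5 t=8 v=2: → [5,11); WM=6; [0,6) fires=5
i=6 t=4 v=8: DROP (t<6-0); WM=6
i=7 t=9 v=1: → [5,11); WM=6
i=8 t=3 v=1: DROP (t<6-0); WM=7
i=9 t=11 v=8: → [10,16); WM=7
i=10 t=12 v=3: → [10,16); WM=7
i=11 t=12 v=1: → [10,16); WM=10
i=12 t=17 v=5: → [15,21); WM=10
i=13 t=17 v=5: → [15,21); WM=10
i=14 t=14 v=3: → [10,16); WM=15; [5,11) fires=4
i=15 t=15 v=5: → [15,21),[10,16); WM=15
i=16 t=18 v=3: → [15,21); WM=15
i=17 t=22 v=1: → [20,26); WM=20; [10,16) fires=5
i=18 t=22 v=4: → [20,26); WM=20
i=19 t=22 v=5: → [20,26); WM=20
i=20 t=20 v=8: → [20,26),[15,21); WM=20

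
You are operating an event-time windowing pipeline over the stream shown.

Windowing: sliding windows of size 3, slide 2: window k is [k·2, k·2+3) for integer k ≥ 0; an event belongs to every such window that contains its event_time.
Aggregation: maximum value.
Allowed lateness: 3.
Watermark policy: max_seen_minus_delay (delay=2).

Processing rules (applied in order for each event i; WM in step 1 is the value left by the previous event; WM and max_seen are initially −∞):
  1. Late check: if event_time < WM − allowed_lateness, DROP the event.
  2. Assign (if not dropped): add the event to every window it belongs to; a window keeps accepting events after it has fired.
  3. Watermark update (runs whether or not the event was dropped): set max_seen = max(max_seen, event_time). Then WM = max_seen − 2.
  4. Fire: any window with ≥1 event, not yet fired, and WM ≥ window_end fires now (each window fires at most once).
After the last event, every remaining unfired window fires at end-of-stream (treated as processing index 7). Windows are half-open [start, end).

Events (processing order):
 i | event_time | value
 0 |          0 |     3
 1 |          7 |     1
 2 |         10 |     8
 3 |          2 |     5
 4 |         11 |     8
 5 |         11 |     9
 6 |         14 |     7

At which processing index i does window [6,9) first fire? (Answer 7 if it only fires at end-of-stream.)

4

i=0 t=0 v=3: → [0,3); WM=-2
i=1 t=7 v=1: → [6,9); WM=5; [0,3) fires=3
i=2 t=10 v=8: → [10,13),[8,11); WM=8
i=3 t=2 v=5: DROP (t<8-3); WM=8
i=4 t=11 v=8: → [10,13); WM=9; [6,9) fires=1
i=5 t=11 v=9: → [10,13); WM=9
i=6 t=14 v=7: → [14,17),[12,15); WM=12; [8,11) fires=8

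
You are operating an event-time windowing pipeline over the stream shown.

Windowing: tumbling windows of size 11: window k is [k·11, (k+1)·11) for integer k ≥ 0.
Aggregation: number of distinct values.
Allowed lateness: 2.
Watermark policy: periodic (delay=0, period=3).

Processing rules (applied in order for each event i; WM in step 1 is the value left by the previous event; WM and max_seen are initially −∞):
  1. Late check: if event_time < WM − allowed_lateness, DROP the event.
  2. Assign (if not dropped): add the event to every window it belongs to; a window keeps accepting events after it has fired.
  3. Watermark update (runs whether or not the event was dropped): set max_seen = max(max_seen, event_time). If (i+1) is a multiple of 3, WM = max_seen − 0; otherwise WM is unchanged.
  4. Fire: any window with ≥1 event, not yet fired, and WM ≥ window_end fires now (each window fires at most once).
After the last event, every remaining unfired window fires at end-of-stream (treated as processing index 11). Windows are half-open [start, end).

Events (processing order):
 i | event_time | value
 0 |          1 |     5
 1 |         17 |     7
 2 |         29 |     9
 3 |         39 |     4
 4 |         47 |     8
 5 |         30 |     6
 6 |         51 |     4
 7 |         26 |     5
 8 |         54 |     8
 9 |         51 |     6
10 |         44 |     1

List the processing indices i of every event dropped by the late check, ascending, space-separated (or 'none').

i=0 t=1 v=5: → [0,11); WM=−∞
i=1 t=17 v=7: → [11,22); WM=−∞
i=2 t=29 v=9: → [22,33); WM=29; [0,11) fires=1 [11,22) fires=1
i=3 t=39 v=4: → [33,44); WM=29
i=4 t=47 v=8: → [44,55); WM=29
i=5 t=30 v=6: → [22,33); WM=47; [22,33) fires=2 [33,44) fires=1
i=6 t=51 v=4: → [44,55); WM=47
i=7 t=26 v=5: DROP (t<47-2); WM=47
i=8 t=54 v=8: → [44,55); WM=54
i=9 t=51 v=6: DROP (t<54-2); WM=54
i=10 t=44 v=1: DROP (t<54-2); WM=54

7 9 10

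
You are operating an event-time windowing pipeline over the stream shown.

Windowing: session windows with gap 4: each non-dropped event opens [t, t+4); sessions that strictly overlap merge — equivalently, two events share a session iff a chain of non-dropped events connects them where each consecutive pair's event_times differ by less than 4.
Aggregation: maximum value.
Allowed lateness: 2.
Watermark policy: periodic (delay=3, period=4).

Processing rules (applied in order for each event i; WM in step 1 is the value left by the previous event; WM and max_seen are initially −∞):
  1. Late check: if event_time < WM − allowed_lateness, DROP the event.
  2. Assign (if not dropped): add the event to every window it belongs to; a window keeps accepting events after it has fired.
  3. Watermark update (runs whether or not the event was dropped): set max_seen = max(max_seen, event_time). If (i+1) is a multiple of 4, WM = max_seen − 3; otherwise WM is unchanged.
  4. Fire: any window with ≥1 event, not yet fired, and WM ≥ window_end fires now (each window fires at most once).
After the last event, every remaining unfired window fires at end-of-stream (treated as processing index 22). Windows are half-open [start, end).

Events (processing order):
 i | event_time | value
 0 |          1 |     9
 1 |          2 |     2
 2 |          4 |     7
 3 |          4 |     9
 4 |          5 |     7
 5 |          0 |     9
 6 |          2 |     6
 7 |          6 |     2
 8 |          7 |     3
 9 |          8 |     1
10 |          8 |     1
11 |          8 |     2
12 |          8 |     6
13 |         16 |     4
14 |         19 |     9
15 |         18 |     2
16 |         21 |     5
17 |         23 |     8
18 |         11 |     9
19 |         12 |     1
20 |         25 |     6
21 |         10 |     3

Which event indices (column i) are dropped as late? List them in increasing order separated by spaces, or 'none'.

18 19 21

i=0 t=1 v=9: → [1,5); WM=−∞
i=1 t=2 v=2: → [1,6); WM=−∞
i=2 t=4 v=7: → [1,8); WM=−∞
i=3 t=4 v=9: → [1,8); WM=1
i=4 t=5 v=7: → [1,9); WM=1
i=5 t=0 v=9: → [0,9); WM=1
i=6 t=2 v=6: → [0,9); WM=1
i=7 t=6 v=2: → [0,10); WM=3
i=8 t=7 v=3: → [0,11); WM=3
i=9 t=8 v=1: → [0,12); WM=3
i=10 t=8 v=1: → [0,12); WM=3
i=11 t=8 v=2: → [0,12); WM=5
i=12 t=8 v=6: → [0,12); WM=5
i=13 t=16 v=4: → [16,20); WM=5
i=14 t=19 v=9: → [16,23); WM=5
i=15 t=18 v=2: → [16,23); WM=16
i=16 t=21 v=5: → [16,25); WM=16
i=17 t=23 v=8: → [16,27); WM=16
i=18 t=11 v=9: DROP (t<16-2); WM=16
i=19 t=12 v=1: DROP (t<16-2); WM=20
i=20 t=25 v=6: → [16,29); WM=20
i=21 t=10 v=3: DROP (t<20-2); WM=20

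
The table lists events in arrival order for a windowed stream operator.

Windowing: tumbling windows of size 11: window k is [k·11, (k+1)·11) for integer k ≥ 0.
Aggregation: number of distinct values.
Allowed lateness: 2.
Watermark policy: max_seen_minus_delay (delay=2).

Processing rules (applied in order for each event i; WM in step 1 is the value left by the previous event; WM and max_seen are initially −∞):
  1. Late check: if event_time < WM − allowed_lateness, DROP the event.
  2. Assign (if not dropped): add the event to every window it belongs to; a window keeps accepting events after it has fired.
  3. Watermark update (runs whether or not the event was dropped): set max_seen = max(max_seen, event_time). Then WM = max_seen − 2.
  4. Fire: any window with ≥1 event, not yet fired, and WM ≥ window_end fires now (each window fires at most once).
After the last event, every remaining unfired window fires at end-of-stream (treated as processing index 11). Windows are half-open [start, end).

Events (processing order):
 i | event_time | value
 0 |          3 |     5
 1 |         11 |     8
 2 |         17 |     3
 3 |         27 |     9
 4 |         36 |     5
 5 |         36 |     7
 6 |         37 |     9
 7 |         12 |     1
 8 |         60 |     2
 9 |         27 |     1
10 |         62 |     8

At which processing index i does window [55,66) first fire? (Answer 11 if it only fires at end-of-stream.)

i=0 t=3 v=5: → [0,11); WM=1
i=1 t=11 v=8: → [11,22); WM=9
i=2 t=17 v=3: → [11,22); WM=15; [0,11) fires=1
i=3 t=27 v=9: → [22,33); WM=25; [11,22) fires=2
i=4 t=36 v=5: → [33,44); WM=34; [22,33) fires=1
i=5 t=36 v=7: → [33,44); WM=34
i=6 t=37 v=9: → [33,44); WM=35
i=7 t=12 v=1: DROP (t<35-2); WM=35
i=8 t=60 v=2: → [55,66); WM=58; [33,44) fires=3
i=9 t=27 v=1: DROP (t<58-2); WM=58
i=10 t=62 v=8: → [55,66); WM=60

11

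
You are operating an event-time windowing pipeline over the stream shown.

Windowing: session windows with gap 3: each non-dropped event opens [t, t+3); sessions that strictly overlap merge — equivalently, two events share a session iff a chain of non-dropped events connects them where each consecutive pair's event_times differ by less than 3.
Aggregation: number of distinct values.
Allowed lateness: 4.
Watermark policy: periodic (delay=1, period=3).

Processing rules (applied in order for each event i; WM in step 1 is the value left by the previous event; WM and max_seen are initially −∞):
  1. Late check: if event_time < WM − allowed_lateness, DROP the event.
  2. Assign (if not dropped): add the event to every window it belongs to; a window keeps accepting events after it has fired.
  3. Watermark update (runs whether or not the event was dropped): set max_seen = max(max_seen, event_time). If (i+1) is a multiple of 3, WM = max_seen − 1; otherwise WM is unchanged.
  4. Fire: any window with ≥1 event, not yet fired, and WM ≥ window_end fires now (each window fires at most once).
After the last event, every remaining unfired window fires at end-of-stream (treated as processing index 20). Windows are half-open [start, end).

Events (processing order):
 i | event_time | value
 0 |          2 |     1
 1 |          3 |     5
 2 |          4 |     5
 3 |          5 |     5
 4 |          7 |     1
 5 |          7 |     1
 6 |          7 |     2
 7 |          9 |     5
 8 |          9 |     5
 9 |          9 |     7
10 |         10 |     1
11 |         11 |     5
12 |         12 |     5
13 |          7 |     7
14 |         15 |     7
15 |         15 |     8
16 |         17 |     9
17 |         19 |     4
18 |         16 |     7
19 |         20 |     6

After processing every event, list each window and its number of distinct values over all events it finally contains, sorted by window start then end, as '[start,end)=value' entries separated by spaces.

i=0 t=2 v=1: → [2,5); WM=−∞
i=1 t=3 v=5: → [2,6); WM=−∞
i=2 t=4 v=5: → [2,7); WM=3
i=3 t=5 v=5: → [2,8); WM=3
i=4 t=7 v=1: → [2,10); WM=3
i=5 t=7 v=1: → [2,10); WM=6
i=6 t=7 v=2: → [2,10); WM=6
i=7 t=9 v=5: → [2,12); WM=6
i=8 t=9 v=5: → [2,12); WM=8
i=9 t=9 v=7: → [2,12); WM=8
i=10 t=10 v=1: → [2,13); WM=8
i=11 t=11 v=5: → [2,14); WM=10
i=12 t=12 v=5: → [2,15); WM=10
i=13 t=7 v=7: → [2,15); WM=10
i=14 t=15 v=7: → [15,18); WM=14
i=15 t=15 v=8: → [15,18); WM=14
i=16 t=17 v=9: → [15,20); WM=14
i=17 t=19 v=4: → [15,22); WM=18
i=18 t=16 v=7: → [15,22); WM=18
i=19 t=20 v=6: → [15,23); WM=18

[2,15)=4 [15,23)=5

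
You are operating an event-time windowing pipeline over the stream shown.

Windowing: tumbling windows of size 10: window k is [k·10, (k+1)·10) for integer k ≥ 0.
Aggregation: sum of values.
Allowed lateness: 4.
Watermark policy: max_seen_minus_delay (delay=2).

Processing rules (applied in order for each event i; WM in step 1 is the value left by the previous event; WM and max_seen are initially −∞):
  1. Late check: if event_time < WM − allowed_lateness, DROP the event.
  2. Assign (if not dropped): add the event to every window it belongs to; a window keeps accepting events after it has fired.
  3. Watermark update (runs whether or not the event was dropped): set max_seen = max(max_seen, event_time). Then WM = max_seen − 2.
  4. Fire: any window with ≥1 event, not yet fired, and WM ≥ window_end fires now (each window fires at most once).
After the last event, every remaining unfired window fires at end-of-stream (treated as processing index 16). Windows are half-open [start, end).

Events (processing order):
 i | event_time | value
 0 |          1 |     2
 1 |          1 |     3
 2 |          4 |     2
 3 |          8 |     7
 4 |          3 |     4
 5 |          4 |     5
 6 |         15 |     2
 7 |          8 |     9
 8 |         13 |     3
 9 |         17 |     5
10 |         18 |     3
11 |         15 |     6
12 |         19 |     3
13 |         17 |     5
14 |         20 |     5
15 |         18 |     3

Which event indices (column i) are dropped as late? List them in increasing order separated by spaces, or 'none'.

i=0 t=1 v=2: → [0,10); WM=-1
i=1 t=1 v=3: → [0,10); WM=-1
i=2 t=4 v=2: → [0,10); WM=2
i=3 t=8 v=7: → [0,10); WM=6
i=4 t=3 v=4: → [0,10); WM=6
i=5 t=4 v=5: → [0,10); WM=6
i=6 t=15 v=2: → [10,20); WM=13; [0,10) fires=23
i=7 t=8 v=9: DROP (t<13-4); WM=13
i=8 t=13 v=3: → [10,20); WM=13
i=9 t=17 v=5: → [10,20); WM=15
i=10 t=18 v=3: → [10,20); WM=16
i=11 t=15 v=6: → [10,20); WM=16
i=12 t=19 v=3: → [10,20); WM=17
i=13 t=17 v=5: → [10,20); WM=17
i=14 t=20 v=5: → [20,30); WM=18
i=15 t=18 v=3: → [10,20); WM=18

7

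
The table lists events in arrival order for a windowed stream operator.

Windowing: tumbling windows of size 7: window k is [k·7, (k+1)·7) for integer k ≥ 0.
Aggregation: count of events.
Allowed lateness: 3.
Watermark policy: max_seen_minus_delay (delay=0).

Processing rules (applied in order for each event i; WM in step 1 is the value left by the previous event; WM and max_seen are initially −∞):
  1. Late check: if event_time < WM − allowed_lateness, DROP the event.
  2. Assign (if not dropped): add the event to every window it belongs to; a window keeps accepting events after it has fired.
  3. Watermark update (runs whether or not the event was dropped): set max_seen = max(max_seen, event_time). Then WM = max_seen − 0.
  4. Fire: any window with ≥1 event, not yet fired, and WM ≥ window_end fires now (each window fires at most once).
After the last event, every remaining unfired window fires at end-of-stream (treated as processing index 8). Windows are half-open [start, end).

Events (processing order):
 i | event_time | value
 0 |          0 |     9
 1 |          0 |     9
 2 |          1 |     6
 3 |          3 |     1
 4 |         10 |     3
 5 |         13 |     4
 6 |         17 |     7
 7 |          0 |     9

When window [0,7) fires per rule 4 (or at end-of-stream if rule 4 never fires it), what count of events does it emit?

i=0 t=0 v=9: → [0,7); WM=0
i=1 t=0 v=9: → [0,7); WM=0
i=2 t=1 v=6: → [0,7); WM=1
i=3 t=3 v=1: → [0,7); WM=3
i=4 t=10 v=3: → [7,14); WM=10; [0,7) fires=4
i=5 t=13 v=4: → [7,14); WM=13
i=6 t=17 v=7: → [14,21); WM=17; [7,14) fires=2
i=7 t=0 v=9: DROP (t<17-3); WM=17

4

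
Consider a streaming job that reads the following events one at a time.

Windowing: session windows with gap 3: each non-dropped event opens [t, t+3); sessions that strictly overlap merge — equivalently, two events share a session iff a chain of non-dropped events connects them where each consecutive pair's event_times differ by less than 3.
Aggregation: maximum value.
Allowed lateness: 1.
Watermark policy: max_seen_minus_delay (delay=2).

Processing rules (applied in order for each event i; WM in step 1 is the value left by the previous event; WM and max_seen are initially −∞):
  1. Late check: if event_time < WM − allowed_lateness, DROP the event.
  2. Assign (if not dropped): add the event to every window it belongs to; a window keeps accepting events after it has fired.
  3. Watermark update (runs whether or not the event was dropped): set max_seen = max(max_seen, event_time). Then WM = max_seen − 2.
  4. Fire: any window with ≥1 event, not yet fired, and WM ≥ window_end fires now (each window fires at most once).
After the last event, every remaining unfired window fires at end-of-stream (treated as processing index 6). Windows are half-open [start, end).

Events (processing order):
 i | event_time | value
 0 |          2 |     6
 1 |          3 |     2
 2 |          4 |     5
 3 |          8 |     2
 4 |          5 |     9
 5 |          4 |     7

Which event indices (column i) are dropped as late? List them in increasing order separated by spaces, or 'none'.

5

i=0 t=2 v=6: → [2,5); WM=0
i=1 t=3 v=2: → [2,6); WM=1
i=2 t=4 v=5: → [2,7); WM=2
i=3 t=8 v=2: → [8,11); WM=6
i=4 t=5 v=9: → [2,8); WM=6
i=5 t=4 v=7: DROP (t<6-1); WM=6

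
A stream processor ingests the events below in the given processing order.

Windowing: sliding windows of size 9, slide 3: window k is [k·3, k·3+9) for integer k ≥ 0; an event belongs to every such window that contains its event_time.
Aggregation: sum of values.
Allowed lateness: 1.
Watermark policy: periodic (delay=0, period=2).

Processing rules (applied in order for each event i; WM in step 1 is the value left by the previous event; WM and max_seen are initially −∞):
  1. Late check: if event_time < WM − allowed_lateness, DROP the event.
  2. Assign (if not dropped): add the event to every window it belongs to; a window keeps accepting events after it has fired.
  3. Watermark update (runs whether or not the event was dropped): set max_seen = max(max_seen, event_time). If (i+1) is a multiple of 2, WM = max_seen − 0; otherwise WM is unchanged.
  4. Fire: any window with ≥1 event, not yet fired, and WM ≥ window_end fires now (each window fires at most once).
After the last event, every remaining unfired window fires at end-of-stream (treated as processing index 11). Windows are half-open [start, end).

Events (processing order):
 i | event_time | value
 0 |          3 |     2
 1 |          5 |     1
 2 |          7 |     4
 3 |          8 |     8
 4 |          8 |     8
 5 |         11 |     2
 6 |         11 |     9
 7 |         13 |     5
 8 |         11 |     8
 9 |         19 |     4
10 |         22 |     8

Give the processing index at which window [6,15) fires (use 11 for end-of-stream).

9

i=0 t=3 v=2: → [3,12),[0,9); WM=−∞
i=1 t=5 v=1: → [3,12),[0,9); WM=5
i=2 t=7 v=4: → [6,15),[3,12),[0,9); WM=5
i=3 t=8 v=8: → [6,15),[3,12),[0,9); WM=8
i=4 t=8 v=8: → [6,15),[3,12),[0,9); WM=8
i=5 t=11 v=2: → [9,18),[6,15),[3,12); WM=11; [0,9) fires=23
i=6 t=11 v=9: → [9,18),[6,15),[3,12); WM=11
i=7 t=13 v=5: → [12,21),[9,18),[6,15); WM=13; [3,12) fires=34
i=8 t=11 v=8: DROP (t<13-1); WM=13
i=9 t=19 v=4: → [18,27),[15,24),[12,21); WM=19; [6,15) fires=36 [9,18) fires=16
i=10 t=22 v=8: → [21,30),[18,27),[15,24); WM=19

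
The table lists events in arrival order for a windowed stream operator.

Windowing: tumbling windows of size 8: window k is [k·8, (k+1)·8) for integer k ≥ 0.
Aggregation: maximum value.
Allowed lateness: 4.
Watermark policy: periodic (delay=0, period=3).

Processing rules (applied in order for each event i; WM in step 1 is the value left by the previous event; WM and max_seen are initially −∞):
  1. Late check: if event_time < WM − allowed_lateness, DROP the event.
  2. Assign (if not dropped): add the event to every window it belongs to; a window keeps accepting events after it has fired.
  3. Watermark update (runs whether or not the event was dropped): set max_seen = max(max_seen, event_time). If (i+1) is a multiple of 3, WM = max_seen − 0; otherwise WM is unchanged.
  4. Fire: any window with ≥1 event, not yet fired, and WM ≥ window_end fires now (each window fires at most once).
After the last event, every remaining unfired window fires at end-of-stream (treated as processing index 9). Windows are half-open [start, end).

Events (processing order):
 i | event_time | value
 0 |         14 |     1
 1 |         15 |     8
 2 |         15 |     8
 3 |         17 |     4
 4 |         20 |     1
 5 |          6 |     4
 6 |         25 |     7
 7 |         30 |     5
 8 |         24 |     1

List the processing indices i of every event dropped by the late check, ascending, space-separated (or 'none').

i=0 t=14 v=1: → [8,16); WM=−∞
i=1 t=15 v=8: → [8,16); WM=−∞
i=2 t=15 v=8: → [8,16); WM=15
i=3 t=17 v=4: → [16,24); WM=15
i=4 t=20 v=1: → [16,24); WM=15
i=5 t=6 v=4: DROP (t<15-4); WM=20; [8,16) fires=8
i=6 t=25 v=7: → [24,32); WM=20
i=7 t=30 v=5: → [24,32); WM=20
i=8 t=24 v=1: → [24,32); WM=30; [16,24) fires=4

5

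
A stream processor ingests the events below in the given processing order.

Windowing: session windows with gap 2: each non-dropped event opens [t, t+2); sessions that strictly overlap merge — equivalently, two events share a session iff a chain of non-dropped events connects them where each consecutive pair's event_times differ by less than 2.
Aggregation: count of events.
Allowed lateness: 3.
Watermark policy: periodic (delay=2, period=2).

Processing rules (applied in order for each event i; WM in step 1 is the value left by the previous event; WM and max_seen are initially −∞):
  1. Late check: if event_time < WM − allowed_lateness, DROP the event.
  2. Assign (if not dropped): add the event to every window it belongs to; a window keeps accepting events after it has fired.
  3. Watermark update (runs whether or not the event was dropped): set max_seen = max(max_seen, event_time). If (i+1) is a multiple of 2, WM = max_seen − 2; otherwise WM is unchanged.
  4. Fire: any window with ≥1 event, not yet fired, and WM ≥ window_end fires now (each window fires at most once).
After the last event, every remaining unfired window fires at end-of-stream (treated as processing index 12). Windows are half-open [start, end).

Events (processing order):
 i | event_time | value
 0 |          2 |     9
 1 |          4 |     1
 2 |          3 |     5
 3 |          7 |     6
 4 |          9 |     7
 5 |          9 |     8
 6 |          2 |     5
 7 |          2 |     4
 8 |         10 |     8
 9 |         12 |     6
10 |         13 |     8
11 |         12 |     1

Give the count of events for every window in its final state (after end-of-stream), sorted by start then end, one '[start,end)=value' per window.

i=0 t=2 v=9: → [2,4); WM=−∞
i=1 t=4 v=1: → [4,6); WM=2
i=2 t=3 v=5: → [2,6); WM=2
i=3 t=7 v=6: → [7,9); WM=5
i=4 t=9 v=7: → [9,11); WM=5
i=5 t=9 v=8: → [9,11); WM=7
i=6 t=2 v=5: DROP (t<7-3); WM=7
i=7 t=2 v=4: DROP (t<7-3); WM=7
i=8 t=10 v=8: → [9,12); WM=7
i=9 t=12 v=6: → [12,14); WM=10
i=10 t=13 v=8: → [12,15); WM=10
i=11 t=12 v=1: → [12,15); WM=11

[2,6)=3 [7,9)=1 [9,12)=3 [12,15)=3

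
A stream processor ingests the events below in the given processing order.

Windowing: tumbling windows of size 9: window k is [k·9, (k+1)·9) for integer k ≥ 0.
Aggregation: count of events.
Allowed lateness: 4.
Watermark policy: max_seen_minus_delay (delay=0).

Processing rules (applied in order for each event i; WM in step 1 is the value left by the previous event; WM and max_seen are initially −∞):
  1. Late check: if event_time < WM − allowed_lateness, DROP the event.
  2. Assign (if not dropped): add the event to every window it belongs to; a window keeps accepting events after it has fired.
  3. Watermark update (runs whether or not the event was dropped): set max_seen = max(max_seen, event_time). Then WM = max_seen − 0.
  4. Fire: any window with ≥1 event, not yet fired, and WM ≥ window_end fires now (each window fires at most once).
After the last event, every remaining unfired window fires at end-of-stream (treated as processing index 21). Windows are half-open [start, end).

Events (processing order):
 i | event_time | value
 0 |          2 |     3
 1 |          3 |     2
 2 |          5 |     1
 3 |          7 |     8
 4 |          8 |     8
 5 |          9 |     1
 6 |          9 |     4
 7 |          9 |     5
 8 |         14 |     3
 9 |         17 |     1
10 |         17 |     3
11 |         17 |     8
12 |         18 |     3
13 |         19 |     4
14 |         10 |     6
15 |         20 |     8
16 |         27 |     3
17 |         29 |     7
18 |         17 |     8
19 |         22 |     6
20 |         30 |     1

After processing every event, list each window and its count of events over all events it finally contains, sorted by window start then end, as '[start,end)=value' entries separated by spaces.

i=0 t=2 v=3: → [0,9); WM=2
i=1 t=3 v=2: → [0,9); WM=3
i=2 t=5 v=1: → [0,9); WM=5
i=3 t=7 v=8: → [0,9); WM=7
i=4 t=8 v=8: → [0,9); WM=8
i=5 t=9 v=1: → [9,18); WM=9; [0,9) fires=5
i=6 t=9 v=4: → [9,18); WM=9
i=7 t=9 v=5: → [9,18); WM=9
i=8 t=14 v=3: → [9,18); WM=14
i=9 t=17 v=1: → [9,18); WM=17
i=10 t=17 v=3: → [9,18); WM=17
i=11 t=17 v=8: → [9,18); WM=17
i=12 t=18 v=3: → [18,27); WM=18; [9,18) fires=7
i=13 t=19 v=4: → [18,27); WM=19
i=14 t=10 v=6: DROP (t<19-4); WM=19
i=15 t=20 v=8: → [18,27); WM=20
i=16 t=27 v=3: → [27,36); WM=27; [18,27) fires=3
i=17 t=29 v=7: → [27,36); WM=29
i=18 t=17 v=8: DROP (t<29-4); WM=29
i=19 t=22 v=6: DROP (t<29-4); WM=29
i=20 t=30 v=1: → [27,36); WM=30

[0,9)=5 [9,18)=7 [18,27)=3 [27,36)=3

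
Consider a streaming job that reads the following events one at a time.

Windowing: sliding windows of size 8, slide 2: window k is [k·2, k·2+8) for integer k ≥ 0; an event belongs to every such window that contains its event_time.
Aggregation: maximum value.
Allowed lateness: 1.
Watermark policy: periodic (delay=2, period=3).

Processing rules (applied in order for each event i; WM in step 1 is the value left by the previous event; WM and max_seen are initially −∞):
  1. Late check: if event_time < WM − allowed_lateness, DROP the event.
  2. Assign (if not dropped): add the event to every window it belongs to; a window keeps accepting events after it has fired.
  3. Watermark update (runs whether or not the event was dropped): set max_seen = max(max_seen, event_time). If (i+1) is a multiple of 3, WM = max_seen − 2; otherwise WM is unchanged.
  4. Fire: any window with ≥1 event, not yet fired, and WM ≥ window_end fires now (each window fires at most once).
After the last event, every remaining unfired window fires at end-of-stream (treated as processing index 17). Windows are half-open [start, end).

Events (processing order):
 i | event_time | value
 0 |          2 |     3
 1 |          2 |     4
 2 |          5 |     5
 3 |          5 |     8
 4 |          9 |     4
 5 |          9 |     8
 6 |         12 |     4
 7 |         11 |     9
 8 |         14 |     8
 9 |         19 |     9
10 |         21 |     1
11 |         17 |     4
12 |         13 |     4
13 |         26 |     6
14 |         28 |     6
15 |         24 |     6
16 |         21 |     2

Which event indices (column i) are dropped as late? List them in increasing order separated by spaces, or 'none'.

i=0 t=2 v=3: → [2,10),[0,8); WM=−∞
i=1 t=2 v=4: → [2,10),[0,8); WM=−∞
i=2 t=5 v=5: → [4,12),[2,10),[0,8); WM=3
i=3 t=5 v=8: → [4,12),[2,10),[0,8); WM=3
i=4 t=9 v=4: → [8,16),[6,14),[4,12),[2,10); WM=3
i=5 t=9 v=8: → [8,16),[6,14),[4,12),[2,10); WM=7
i=6 t=12 v=4: → [12,20),[10,18),[8,16),[6,14); WM=7
i=7 t=11 v=9: → [10,18),[8,16),[6,14),[4,12); WM=7
i=8 t=14 v=8: → [14,22),[12,20),[10,18),[8,16); WM=12; [0,8) fires=8 [2,10) fires=8 [4,12) fires=9
i=9 t=19 v=9: → [18,26),[16,24),[14,22),[12,20); WM=12
i=10 t=21 v=1: → [20,28),[18,26),[16,24),[14,22); WM=12
i=11 t=17 v=4: → [16,24),[14,22),[12,20),[10,18); WM=19; [6,14) fires=9 [8,16) fires=9 [10,18) fires=9
i=12 t=13 v=4: DROP (t<19-1); WM=19
i=13 t=26 v=6: → [26,34),[24,32),[22,30),[20,28); WM=19
i=14 t=28 v=6: → [28,36),[26,34),[24,32),[22,30); WM=26; [12,20) fires=9 [14,22) fires=9 [16,24) fires=9 [18,26) fires=9
i=15 t=24 v=6: DROP (t<26-1); WM=26
i=16 t=21 v=2: DROP (t<26-1); WM=26

12 15 16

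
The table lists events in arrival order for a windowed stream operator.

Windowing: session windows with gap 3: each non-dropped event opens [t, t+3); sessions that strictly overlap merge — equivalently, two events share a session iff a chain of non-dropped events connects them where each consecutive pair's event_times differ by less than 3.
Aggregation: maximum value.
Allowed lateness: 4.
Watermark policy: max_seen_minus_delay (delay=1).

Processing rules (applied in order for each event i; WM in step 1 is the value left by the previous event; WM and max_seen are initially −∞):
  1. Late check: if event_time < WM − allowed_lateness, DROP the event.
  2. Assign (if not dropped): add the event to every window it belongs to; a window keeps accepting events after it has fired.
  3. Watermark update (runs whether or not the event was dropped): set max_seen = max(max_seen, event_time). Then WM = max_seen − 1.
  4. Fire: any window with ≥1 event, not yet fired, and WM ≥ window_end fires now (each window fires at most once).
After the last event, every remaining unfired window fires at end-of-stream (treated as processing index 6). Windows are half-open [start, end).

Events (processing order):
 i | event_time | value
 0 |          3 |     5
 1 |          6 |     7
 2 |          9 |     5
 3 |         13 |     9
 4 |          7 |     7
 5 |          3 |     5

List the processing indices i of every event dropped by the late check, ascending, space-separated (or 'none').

i=0 t=3 v=5: → [3,6); WM=2
i=1 t=6 v=7: → [6,9); WM=5
i=2 t=9 v=5: → [9,12); WM=8
i=3 t=13 v=9: → [13,16); WM=12
i=4 t=7 v=7: DROP (t<12-4); WM=12
i=5 t=3 v=5: DROP (t<12-4); WM=12

4 5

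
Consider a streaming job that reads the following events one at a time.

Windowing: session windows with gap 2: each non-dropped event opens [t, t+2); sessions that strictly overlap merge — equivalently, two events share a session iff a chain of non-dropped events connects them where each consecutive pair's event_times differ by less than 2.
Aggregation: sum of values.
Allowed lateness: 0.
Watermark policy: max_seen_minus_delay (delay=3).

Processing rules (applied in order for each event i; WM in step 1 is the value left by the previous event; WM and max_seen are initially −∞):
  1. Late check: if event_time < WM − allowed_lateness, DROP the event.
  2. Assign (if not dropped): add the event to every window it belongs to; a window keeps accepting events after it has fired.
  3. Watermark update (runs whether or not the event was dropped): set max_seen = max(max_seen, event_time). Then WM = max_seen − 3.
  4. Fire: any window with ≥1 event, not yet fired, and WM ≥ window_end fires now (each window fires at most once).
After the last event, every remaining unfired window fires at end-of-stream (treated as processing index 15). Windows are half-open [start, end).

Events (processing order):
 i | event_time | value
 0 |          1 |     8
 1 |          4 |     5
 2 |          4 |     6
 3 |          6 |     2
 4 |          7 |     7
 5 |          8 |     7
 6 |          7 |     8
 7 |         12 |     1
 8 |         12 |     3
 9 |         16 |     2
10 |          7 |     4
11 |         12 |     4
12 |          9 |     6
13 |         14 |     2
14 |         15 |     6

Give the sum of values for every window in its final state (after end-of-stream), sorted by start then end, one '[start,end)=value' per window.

[1,3)=8 [4,6)=11 [6,10)=24 [12,14)=4 [14,18)=10

i=0 t=1 v=8: → [1,3); WM=-2
i=1 t=4 v=5: → [4,6); WM=1
i=2 t=4 v=6: → [4,6); WM=1
i=3 t=6 v=2: → [6,8); WM=3
i=4 t=7 v=7: → [6,9); WM=4
i=5 t=8 v=7: → [6,10); WM=5
i=6 t=7 v=8: → [6,10); WM=5
i=7 t=12 v=1: → [12,14); WM=9
i=8 t=12 v=3: → [12,14); WM=9
i=9 t=16 v=2: → [16,18); WM=13
i=10 t=7 v=4: DROP (t<13-0); WM=13
i=11 t=12 v=4: DROP (t<13-0); WM=13
i=12 t=9 v=6: DROP (t<13-0); WM=13
i=13 t=14 v=2: → [14,16); WM=13
i=14 t=15 v=6: → [14,18); WM=13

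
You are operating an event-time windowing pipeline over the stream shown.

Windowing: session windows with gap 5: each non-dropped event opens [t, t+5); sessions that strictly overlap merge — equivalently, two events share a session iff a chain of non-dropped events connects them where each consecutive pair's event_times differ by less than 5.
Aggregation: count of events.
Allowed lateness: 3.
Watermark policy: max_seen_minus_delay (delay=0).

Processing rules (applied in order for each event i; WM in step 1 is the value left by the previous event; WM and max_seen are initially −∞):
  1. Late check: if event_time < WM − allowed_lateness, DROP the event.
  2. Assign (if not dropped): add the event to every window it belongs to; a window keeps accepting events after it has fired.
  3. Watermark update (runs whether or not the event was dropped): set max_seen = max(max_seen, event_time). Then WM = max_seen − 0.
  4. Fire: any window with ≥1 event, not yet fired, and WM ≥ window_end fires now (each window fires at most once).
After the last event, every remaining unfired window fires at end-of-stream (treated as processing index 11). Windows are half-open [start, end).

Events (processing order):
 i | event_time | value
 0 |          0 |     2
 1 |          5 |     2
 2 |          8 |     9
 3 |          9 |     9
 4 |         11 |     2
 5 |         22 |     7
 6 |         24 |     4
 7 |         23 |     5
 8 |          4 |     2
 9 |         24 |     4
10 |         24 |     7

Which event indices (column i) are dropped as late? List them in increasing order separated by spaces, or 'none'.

8

i=0 t=0 v=2: → [0,5); WM=0
i=1 t=5 v=2: → [5,10); WM=5
i=2 t=8 v=9: → [5,13); WM=8
i=3 t=9 v=9: → [5,14); WM=9
i=4 t=11 v=2: → [5,16); WM=11
i=5 t=22 v=7: → [22,27); WM=22
i=6 t=24 v=4: → [22,29); WM=24
i=7 t=23 v=5: → [22,29); WM=24
i=8 t=4 v=2: DROP (t<24-3); WM=24
i=9 t=24 v=4: → [22,29); WM=24
i=10 t=24 v=7: → [22,29); WM=24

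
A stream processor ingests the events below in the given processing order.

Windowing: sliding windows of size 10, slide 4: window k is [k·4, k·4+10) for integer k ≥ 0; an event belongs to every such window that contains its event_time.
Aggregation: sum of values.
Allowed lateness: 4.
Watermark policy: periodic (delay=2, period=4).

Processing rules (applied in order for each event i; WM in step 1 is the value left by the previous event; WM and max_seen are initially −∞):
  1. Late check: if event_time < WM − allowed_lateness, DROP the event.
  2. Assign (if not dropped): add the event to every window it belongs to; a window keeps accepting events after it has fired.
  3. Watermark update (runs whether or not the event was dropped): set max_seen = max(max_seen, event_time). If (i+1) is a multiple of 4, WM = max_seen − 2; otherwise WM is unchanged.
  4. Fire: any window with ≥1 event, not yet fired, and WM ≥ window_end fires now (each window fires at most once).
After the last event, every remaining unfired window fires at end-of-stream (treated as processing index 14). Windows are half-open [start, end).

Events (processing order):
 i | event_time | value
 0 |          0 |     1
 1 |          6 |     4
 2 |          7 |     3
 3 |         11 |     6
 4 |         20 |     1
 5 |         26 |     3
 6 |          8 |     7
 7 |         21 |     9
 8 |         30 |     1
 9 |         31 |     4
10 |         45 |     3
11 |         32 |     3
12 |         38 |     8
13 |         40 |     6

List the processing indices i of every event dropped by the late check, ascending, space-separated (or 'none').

i=0 t=0 v=1: → [0,10); WM=−∞
i=1 t=6 v=4: → [4,14),[0,10); WM=−∞
i=2 t=7 v=3: → [4,14),[0,10); WM=−∞
i=3 t=11 v=6: → [8,18),[4,14); WM=9
i=4 t=20 v=1: → [20,30),[16,26),[12,22); WM=9
i=5 t=26 v=3: → [24,34),[20,30); WM=9
i=6 t=8 v=7: → [8,18),[4,14),[0,10); WM=9
i=7 t=21 v=9: → [20,30),[16,26),[12,22); WM=24; [0,10) fires=15 [4,14) fires=20 [8,18) fires=13 [12,22) fires=10
i=8 t=30 v=1: → [28,38),[24,34); WM=24
i=9 t=31 v=4: → [28,38),[24,34); WM=24
i=10 t=45 v=3: → [44,54),[40,50),[36,46); WM=24
i=11 t=32 v=3: → [32,42),[28,38),[24,34); WM=43; [16,26) fires=10 [20,30) fires=13 [24,34) fires=11 [28,38) fires=8 [32,42) fires=3
i=12 t=38 v=8: DROP (t<43-4); WM=43
i=13 t=40 v=6: → [40,50),[36,46),[32,42); WM=43

12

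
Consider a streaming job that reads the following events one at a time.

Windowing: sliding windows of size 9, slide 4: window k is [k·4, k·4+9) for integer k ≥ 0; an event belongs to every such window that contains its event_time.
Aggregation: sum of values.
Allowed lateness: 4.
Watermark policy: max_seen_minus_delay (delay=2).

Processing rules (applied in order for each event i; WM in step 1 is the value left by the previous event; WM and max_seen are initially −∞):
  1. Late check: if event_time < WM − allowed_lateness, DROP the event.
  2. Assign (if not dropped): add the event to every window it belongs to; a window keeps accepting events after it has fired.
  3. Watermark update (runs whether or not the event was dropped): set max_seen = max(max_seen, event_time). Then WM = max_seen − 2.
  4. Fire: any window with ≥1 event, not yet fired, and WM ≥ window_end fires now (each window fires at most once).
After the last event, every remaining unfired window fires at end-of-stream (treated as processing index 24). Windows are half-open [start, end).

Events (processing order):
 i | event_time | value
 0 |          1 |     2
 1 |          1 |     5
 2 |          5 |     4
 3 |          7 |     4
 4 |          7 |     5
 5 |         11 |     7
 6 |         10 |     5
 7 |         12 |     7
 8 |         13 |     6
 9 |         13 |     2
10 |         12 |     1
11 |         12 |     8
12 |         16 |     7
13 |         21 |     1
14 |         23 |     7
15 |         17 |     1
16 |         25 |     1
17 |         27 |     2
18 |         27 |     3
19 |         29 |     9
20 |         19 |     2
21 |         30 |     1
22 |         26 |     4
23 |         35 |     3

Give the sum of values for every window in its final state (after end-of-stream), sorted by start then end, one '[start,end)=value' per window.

i=0 t=1 v=2: → [0,9); WM=-1
i=1 t=1 v=5: → [0,9); WM=-1
i=2 t=5 v=4: → [4,13),[0,9); WM=3
i=3 t=7 v=4: → [4,13),[0,9); WM=5
i=4 t=7 v=5: → [4,13),[0,9); WM=5
i=5 t=11 v=7: → [8,17),[4,13); WM=9; [0,9) fires=20
i=6 t=10 v=5: → [8,17),[4,13); WM=9
i=7 t=12 v=7: → [12,21),[8,17),[4,13); WM=10
i=8 t=13 v=6: → [12,21),[8,17); WM=11
i=9 t=13 v=2: → [12,21),[8,17); WM=11
i=10 t=12 v=1: → [12,21),[8,17),[4,13); WM=11
i=11 t=12 v=8: → [12,21),[8,17),[4,13); WM=11
i=12 t=16 v=7: → [16,25),[12,21),[8,17); WM=14; [4,13) fires=41
i=13 t=21 v=1: → [20,29),[16,25); WM=19; [8,17) fires=43
i=14 t=23 v=7: → [20,29),[16,25); WM=21; [12,21) fires=31
i=15 t=17 v=1: → [16,25),[12,21); WM=21
i=16 t=25 v=1: → [24,33),[20,29); WM=23
i=17 t=27 v=2: → [24,33),[20,29); WM=25; [16,25) fires=16
i=18 t=27 v=3: → [24,33),[20,29); WM=25
i=19 t=29 v=9: → [28,37),[24,33); WM=27
i=20 t=19 v=2: DROP (t<27-4); WM=27
i=21 t=30 v=1: → [28,37),[24,33); WM=28
i=22 t=26 v=4: → [24,33),[20,29); WM=28
i=23 t=35 v=3: → [32,41),[28,37); WM=33; [20,29) fires=18 [24,33) fires=20

[0,9)=20 [4,13)=41 [8,17)=43 [12,21)=32 [16,25)=16 [20,29)=18 [24,33)=20 [28,37)=13 [32,41)=3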